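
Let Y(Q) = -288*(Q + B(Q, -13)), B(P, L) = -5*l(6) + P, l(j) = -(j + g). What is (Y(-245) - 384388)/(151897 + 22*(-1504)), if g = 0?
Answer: -251908/118809 ≈ -2.1203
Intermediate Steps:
l(j) = -j (l(j) = -(j + 0) = -j)
B(P, L) = 30 + P (B(P, L) = -(-5)*6 + P = -5*(-6) + P = 30 + P)
Y(Q) = -8640 - 576*Q (Y(Q) = -288*(Q + (30 + Q)) = -288*(30 + 2*Q) = -8640 - 576*Q)
(Y(-245) - 384388)/(151897 + 22*(-1504)) = ((-8640 - 576*(-245)) - 384388)/(151897 + 22*(-1504)) = ((-8640 + 141120) - 384388)/(151897 - 33088) = (132480 - 384388)/118809 = -251908*1/118809 = -251908/118809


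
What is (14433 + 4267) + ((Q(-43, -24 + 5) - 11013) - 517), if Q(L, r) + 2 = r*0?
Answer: 7168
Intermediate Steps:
Q(L, r) = -2 (Q(L, r) = -2 + r*0 = -2 + 0 = -2)
(14433 + 4267) + ((Q(-43, -24 + 5) - 11013) - 517) = (14433 + 4267) + ((-2 - 11013) - 517) = 18700 + (-11015 - 517) = 18700 - 11532 = 7168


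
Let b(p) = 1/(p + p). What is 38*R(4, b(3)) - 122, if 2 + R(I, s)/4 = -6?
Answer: -1338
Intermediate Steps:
b(p) = 1/(2*p)
R(I, s) = -32 (R(I, s) = -8 + 4*(-6) = -8 - 24 = -32)
38*R(4, b(3)) - 122 = 38*(-32) - 122 = -1216 - 122 = -1338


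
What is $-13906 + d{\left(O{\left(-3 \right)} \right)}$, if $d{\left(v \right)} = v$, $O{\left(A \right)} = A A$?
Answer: $-13897$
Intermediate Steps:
$O{\left(A \right)} = A^{2}$
$-13906 + d{\left(O{\left(-3 \right)} \right)} = -13906 + \left(-3\right)^{2} = -13906 + 9 = -13897$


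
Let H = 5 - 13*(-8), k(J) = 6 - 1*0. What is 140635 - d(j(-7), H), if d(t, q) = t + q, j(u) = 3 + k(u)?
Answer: 140517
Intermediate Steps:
k(J) = 6 (k(J) = 6 + 0 = 6)
H = 109 (H = 5 + 104 = 109)
j(u) = 9 (j(u) = 3 + 6 = 9)
d(t, q) = q + t
140635 - d(j(-7), H) = 140635 - (109 + 9) = 140635 - 1*118 = 140635 - 118 = 140517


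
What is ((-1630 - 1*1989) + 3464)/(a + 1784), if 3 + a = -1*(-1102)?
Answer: -5/93 ≈ -0.053763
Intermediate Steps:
a = 1099 (a = -3 - 1*(-1102) = -3 + 1102 = 1099)
((-1630 - 1*1989) + 3464)/(a + 1784) = ((-1630 - 1*1989) + 3464)/(1099 + 1784) = ((-1630 - 1989) + 3464)/2883 = (-3619 + 3464)*(1/2883) = -155*1/2883 = -5/93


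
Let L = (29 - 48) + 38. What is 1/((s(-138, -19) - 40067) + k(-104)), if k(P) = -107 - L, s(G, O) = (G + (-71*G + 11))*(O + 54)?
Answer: 1/298292 ≈ 3.3524e-6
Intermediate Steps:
L = 19 (L = -19 + 38 = 19)
s(G, O) = (11 - 70*G)*(54 + O) (s(G, O) = (G + (11 - 71*G))*(54 + O) = (11 - 70*G)*(54 + O))
k(P) = -126 (k(P) = -107 - 1*19 = -107 - 19 = -126)
1/((s(-138, -19) - 40067) + k(-104)) = 1/(((594 - 3780*(-138) + 11*(-19) - 70*(-138)*(-19)) - 40067) - 126) = 1/(((594 + 521640 - 209 - 183540) - 40067) - 126) = 1/((338485 - 40067) - 126) = 1/(298418 - 126) = 1/298292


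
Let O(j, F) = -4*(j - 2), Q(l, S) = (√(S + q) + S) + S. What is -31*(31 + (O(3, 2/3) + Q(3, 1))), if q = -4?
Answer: -899 - 31*I*√3 ≈ -899.0 - 53.694*I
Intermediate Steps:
Q(l, S) = √(-4 + S) + 2*S (Q(l, S) = (√(S - 4) + S) + S = (√(-4 + S) + S) + S = (S + √(-4 + S)) + S = √(-4 + S) + 2*S)
O(j, F) = 8 - 4*j (O(j, F) = -4*(-2 + j) = 8 - 4*j)
-31*(31 + (O(3, 2/3) + Q(3, 1))) = -31*(31 + ((8 - 4*3) + (√(-4 + 1) + 2*1))) = -31*(31 + ((8 - 12) + (√(-3) + 2))) = -31*(31 + (-4 + (I*√3 + 2))) = -31*(31 + (-4 + (2 + I*√3))) = -31*(31 + (-2 + I*√3)) = -31*(29 + I*√3) = -899 - 31*I*√3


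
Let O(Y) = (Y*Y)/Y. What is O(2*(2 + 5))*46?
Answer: 644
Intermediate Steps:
O(Y) = Y (O(Y) = Y**2/Y = Y)
O(2*(2 + 5))*46 = (2*(2 + 5))*46 = (2*7)*46 = 14*46 = 644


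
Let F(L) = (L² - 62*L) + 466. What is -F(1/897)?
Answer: -374892181/804609 ≈ -465.93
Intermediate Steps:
F(L) = 466 + L² - 62*L
-F(1/897) = -(466 + (1/897)² - 62/897) = -(466 + (1/897)² - 62*1/897) = -(466 + 1/804609 - 62/897) = -1*374892181/804609 = -374892181/804609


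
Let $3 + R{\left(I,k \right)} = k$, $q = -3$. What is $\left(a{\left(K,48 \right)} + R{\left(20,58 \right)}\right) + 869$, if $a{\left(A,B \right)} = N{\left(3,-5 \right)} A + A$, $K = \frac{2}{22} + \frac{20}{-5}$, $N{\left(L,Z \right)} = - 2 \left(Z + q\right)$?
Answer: $\frac{9433}{11} \approx 857.54$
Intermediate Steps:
$R{\left(I,k \right)} = -3 + k$
$N{\left(L,Z \right)} = 6 - 2 Z$ ($N{\left(L,Z \right)} = - 2 \left(Z - 3\right) = - 2 \left(-3 + Z\right) = 6 - 2 Z$)
$K = - \frac{43}{11}$ ($K = 2 \cdot \frac{1}{22} + 20 \left(- \frac{1}{5}\right) = \frac{1}{11} - 4 = - \frac{43}{11} \approx -3.9091$)
$a{\left(A,B \right)} = 17 A$ ($a{\left(A,B \right)} = \left(6 - -10\right) A + A = \left(6 + 10\right) A + A = 16 A + A = 17 A$)
$\left(a{\left(K,48 \right)} + R{\left(20,58 \right)}\right) + 869 = \left(17 \left(- \frac{43}{11}\right) + \left(-3 + 58\right)\right) + 869 = \left(- \frac{731}{11} + 55\right) + 869 = - \frac{126}{11} + 869 = \frac{9433}{11}$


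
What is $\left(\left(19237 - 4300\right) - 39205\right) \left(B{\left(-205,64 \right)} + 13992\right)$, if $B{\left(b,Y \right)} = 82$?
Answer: $-341547832$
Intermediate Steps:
$\left(\left(19237 - 4300\right) - 39205\right) \left(B{\left(-205,64 \right)} + 13992\right) = \left(\left(19237 - 4300\right) - 39205\right) \left(82 + 13992\right) = \left(\left(19237 - 4300\right) - 39205\right) 14074 = \left(14937 - 39205\right) 14074 = \left(-24268\right) 14074 = -341547832$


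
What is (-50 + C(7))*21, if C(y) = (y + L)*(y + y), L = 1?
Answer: 1302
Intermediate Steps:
C(y) = 2*y*(1 + y) (C(y) = (y + 1)*(y + y) = (1 + y)*(2*y) = 2*y*(1 + y))
(-50 + C(7))*21 = (-50 + 2*7*(1 + 7))*21 = (-50 + 2*7*8)*21 = (-50 + 112)*21 = 62*21 = 1302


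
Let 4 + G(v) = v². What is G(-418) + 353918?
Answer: 528638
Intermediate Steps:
G(v) = -4 + v²
G(-418) + 353918 = (-4 + (-418)²) + 353918 = (-4 + 174724) + 353918 = 174720 + 353918 = 528638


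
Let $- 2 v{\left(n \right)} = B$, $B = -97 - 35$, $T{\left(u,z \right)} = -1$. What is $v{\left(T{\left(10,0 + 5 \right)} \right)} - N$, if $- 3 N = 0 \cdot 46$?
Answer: $66$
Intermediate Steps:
$N = 0$ ($N = - \frac{0 \cdot 46}{3} = \left(- \frac{1}{3}\right) 0 = 0$)
$B = -132$ ($B = -97 - 35 = -132$)
$v{\left(n \right)} = 66$ ($v{\left(n \right)} = \left(- \frac{1}{2}\right) \left(-132\right) = 66$)
$v{\left(T{\left(10,0 + 5 \right)} \right)} - N = 66 - 0 = 66 + 0 = 66$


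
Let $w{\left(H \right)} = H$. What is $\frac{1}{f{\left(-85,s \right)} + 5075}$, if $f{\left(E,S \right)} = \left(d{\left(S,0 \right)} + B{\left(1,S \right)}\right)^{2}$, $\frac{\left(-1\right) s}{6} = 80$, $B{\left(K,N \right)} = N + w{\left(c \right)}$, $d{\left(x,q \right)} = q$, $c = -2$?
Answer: $\frac{1}{237399} \approx 4.2123 \cdot 10^{-6}$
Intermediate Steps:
$B{\left(K,N \right)} = -2 + N$ ($B{\left(K,N \right)} = N - 2 = -2 + N$)
$s = -480$ ($s = \left(-6\right) 80 = -480$)
$f{\left(E,S \right)} = \left(-2 + S\right)^{2}$ ($f{\left(E,S \right)} = \left(0 + \left(-2 + S\right)\right)^{2} = \left(-2 + S\right)^{2}$)
$\frac{1}{f{\left(-85,s \right)} + 5075} = \frac{1}{\left(-2 - 480\right)^{2} + 5075} = \frac{1}{\left(-482\right)^{2} + 5075} = \frac{1}{232324 + 5075} = \frac{1}{237399}$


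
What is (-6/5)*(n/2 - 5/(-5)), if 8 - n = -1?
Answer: -33/5 ≈ -6.6000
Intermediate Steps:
n = 9 (n = 8 - 1*(-1) = 8 + 1 = 9)
(-6/5)*(n/2 - 5/(-5)) = (-6/5)*(9/2 - 5/(-5)) = ((⅕)*(-6))*(9*(½) - 5*(-⅕)) = -6*(9/2 + 1)/5 = -6/5*11/2 = -33/5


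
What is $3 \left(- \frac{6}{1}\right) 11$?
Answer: $-198$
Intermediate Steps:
$3 \left(- \frac{6}{1}\right) 11 = 3 \left(\left(-6\right) 1\right) 11 = 3 \left(-6\right) 11 = \left(-18\right) 11 = -198$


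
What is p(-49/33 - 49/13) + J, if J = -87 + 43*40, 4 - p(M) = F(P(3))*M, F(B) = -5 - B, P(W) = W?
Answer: 684241/429 ≈ 1595.0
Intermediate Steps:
p(M) = 4 + 8*M (p(M) = 4 - (-5 - 1*3)*M = 4 - (-5 - 3)*M = 4 - (-8)*M = 4 + 8*M)
J = 1633 (J = -87 + 1720 = 1633)
p(-49/33 - 49/13) + J = (4 + 8*(-49/33 - 49/13)) + 1633 = (4 + 8*(-2254/429)) + 1633 = (4 - 18032/429) + 1633 = -16316/429 + 1633 = 684241/429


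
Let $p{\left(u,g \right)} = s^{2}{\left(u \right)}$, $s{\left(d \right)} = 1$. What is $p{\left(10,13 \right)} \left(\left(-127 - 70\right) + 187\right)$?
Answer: $-10$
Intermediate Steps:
$p{\left(u,g \right)} = 1$ ($p{\left(u,g \right)} = 1^{2} = 1$)
$p{\left(10,13 \right)} \left(\left(-127 - 70\right) + 187\right) = 1 \left(\left(-127 - 70\right) + 187\right) = 1 \left(-197 + 187\right) = 1 \left(-10\right) = -10$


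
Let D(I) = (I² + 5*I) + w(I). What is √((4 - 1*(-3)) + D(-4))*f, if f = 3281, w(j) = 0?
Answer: 3281*√3 ≈ 5682.9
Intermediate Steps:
D(I) = I² + 5*I (D(I) = (I² + 5*I) + 0 = I² + 5*I)
√((4 - 1*(-3)) + D(-4))*f = √((4 - 1*(-3)) - 4*(5 - 4))*3281 = √((4 + 3) - 4*1)*3281 = √(7 - 4)*3281 = √3*3281 = 3281*√3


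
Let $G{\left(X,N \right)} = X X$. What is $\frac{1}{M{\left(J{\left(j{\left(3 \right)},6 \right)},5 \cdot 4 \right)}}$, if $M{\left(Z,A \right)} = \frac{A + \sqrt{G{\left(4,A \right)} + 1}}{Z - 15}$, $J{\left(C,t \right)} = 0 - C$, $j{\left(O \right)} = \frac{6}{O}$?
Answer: $- \frac{340}{383} + \frac{17 \sqrt{17}}{383} \approx -0.70472$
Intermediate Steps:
$G{\left(X,N \right)} = X^{2}$
$J{\left(C,t \right)} = - C$
$M{\left(Z,A \right)} = \frac{A + \sqrt{17}}{-15 + Z}$ ($M{\left(Z,A \right)} = \frac{A + \sqrt{4^{2} + 1}}{Z - 15} = \frac{A + \sqrt{16 + 1}}{-15 + Z} = \frac{A + \sqrt{17}}{-15 + Z}$)
$\frac{1}{M{\left(J{\left(j{\left(3 \right)},6 \right)},5 \cdot 4 \right)}} = \frac{1}{\frac{1}{-15 - \frac{6}{3}} \left(5 \cdot 4 + \sqrt{17}\right)} = \frac{1}{\frac{1}{-15 - 6 \cdot \frac{1}{3}} \left(20 + \sqrt{17}\right)} = \frac{1}{\frac{1}{-15 - 2} \left(20 + \sqrt{17}\right)} = \frac{1}{\frac{1}{-17} \left(20 + \sqrt{17}\right)} = \frac{1}{\left(- \frac{1}{17}\right) \left(20 + \sqrt{17}\right)} = \frac{1}{- \frac{20}{17} - \frac{\sqrt{17}}{17}}$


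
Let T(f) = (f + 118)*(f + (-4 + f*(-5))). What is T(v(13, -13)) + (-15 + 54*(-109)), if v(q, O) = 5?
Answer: -8853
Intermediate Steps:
T(f) = (-4 - 4*f)*(118 + f) (T(f) = (118 + f)*(f + (-4 - 5*f)) = (118 + f)*(-4 - 4*f) = (-4 - 4*f)*(118 + f))
T(v(13, -13)) + (-15 + 54*(-109)) = (-472 - 476*5 - 4*5²) + (-15 + 54*(-109)) = (-472 - 2380 - 4*25) + (-15 - 5886) = (-472 - 2380 - 100) - 5901 = -2952 - 5901 = -8853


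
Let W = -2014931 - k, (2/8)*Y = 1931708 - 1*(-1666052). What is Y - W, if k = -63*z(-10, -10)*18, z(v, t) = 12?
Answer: 16392363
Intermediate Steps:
Y = 14391040 (Y = 4*(1931708 - 1*(-1666052)) = 4*(1931708 + 1666052) = 4*3597760 = 14391040)
k = -13608 (k = -63*12*18 = -756*18 = -13608)
W = -2001323 (W = -2014931 - 1*(-13608) = -2014931 + 13608 = -2001323)
Y - W = 14391040 - 1*(-2001323) = 14391040 + 2001323 = 16392363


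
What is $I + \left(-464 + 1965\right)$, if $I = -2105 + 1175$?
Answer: $571$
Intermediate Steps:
$I = -930$
$I + \left(-464 + 1965\right) = -930 + \left(-464 + 1965\right) = -930 + 1501 = 571$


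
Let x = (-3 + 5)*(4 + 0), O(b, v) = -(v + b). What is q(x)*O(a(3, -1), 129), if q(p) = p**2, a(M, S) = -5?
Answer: -7936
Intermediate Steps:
O(b, v) = -b - v (O(b, v) = -(b + v) = -b - v)
x = 8 (x = 2*4 = 8)
q(x)*O(a(3, -1), 129) = 8**2*(-1*(-5) - 1*129) = 64*(5 - 129) = 64*(-124) = -7936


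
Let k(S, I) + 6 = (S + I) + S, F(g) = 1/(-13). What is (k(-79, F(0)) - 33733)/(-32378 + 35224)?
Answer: -220331/18499 ≈ -11.910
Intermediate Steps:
F(g) = -1/13
k(S, I) = -6 + I + 2*S (k(S, I) = -6 + ((S + I) + S) = -6 + ((I + S) + S) = -6 + (I + 2*S) = -6 + I + 2*S)
(k(-79, F(0)) - 33733)/(-32378 + 35224) = ((-6 - 1/13 + 2*(-79)) - 33733)/(-32378 + 35224) = ((-6 - 1/13 - 158) - 33733)/2846 = (-2133/13 - 33733)*(1/2846) = -440662/13*1/2846 = -220331/18499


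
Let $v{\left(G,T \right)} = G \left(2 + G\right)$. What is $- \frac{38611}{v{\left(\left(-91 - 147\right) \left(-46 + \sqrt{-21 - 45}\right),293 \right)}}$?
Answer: $- \frac{38611 i}{5211724 \sqrt{66} + 116142096 i} \approx -0.00029345 - 0.00010698 i$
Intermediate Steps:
$- \frac{38611}{v{\left(\left(-91 - 147\right) \left(-46 + \sqrt{-21 - 45}\right),293 \right)}} = - \frac{38611}{\left(-91 - 147\right) \left(-46 + \sqrt{-21 - 45}\right) \left(2 + \left(-91 - 147\right) \left(-46 + \sqrt{-21 - 45}\right)\right)} = - \frac{38611}{- 238 \left(-46 + \sqrt{-66}\right) \left(2 - 238 \left(-46 + \sqrt{-66}\right)\right)} = - \frac{38611}{- 238 \left(-46 + i \sqrt{66}\right) \left(2 - 238 \left(-46 + i \sqrt{66}\right)\right)} = - \frac{38611}{\left(10948 - 238 i \sqrt{66}\right) \left(2 + \left(10948 - 238 i \sqrt{66}\right)\right)} = - \frac{38611}{\left(10948 - 238 i \sqrt{66}\right) \left(10950 - 238 i \sqrt{66}\right)}$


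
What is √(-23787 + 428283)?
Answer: 636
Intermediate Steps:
√(-23787 + 428283) = √404496 = 636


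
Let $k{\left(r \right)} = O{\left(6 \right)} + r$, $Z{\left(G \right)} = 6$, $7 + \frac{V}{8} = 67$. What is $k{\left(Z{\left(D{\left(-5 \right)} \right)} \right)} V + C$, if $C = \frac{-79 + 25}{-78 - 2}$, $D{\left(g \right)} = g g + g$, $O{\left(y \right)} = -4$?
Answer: $\frac{38427}{40} \approx 960.67$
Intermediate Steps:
$D{\left(g \right)} = g + g^{2}$ ($D{\left(g \right)} = g^{2} + g = g + g^{2}$)
$V = 480$ ($V = -56 + 8 \cdot 67 = -56 + 536 = 480$)
$k{\left(r \right)} = -4 + r$
$C = \frac{27}{40}$ ($C = - \frac{54}{-80} = \left(-54\right) \left(- \frac{1}{80}\right) = \frac{27}{40} \approx 0.675$)
$k{\left(Z{\left(D{\left(-5 \right)} \right)} \right)} V + C = \left(-4 + 6\right) 480 + \frac{27}{40} = 2 \cdot 480 + \frac{27}{40} = 960 + \frac{27}{40} = \frac{38427}{40}$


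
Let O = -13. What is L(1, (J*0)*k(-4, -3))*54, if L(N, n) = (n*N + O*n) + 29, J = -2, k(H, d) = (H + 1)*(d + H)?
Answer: 1566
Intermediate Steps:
k(H, d) = (1 + H)*(H + d)
L(N, n) = 29 - 13*n + N*n (L(N, n) = (n*N - 13*n) + 29 = (N*n - 13*n) + 29 = (-13*n + N*n) + 29 = 29 - 13*n + N*n)
L(1, (J*0)*k(-4, -3))*54 = (29 - 13*(-2*0)*(-4 - 3 + (-4)² - 4*(-3)) + 1*((-2*0)*(-4 - 3 + (-4)² - 4*(-3))))*54 = (29 - 0*(-4 - 3 + 16 + 12) + 1*(0*(-4 - 3 + 16 + 12)))*54 = (29 - 0*21 + 1*(0*21))*54 = (29 - 13*0 + 1*0)*54 = (29 + 0 + 0)*54 = 29*54 = 1566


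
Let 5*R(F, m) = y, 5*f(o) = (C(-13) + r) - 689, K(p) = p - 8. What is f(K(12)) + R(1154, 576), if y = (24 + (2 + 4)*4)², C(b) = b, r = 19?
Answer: 1621/5 ≈ 324.20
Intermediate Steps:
K(p) = -8 + p
f(o) = -683/5 (f(o) = ((-13 + 19) - 689)/5 = (6 - 689)/5 = (⅕)*(-683) = -683/5)
y = 2304 (y = (24 + 6*4)² = (24 + 24)² = 48² = 2304)
R(F, m) = 2304/5 (R(F, m) = (⅕)*2304 = 2304/5)
f(K(12)) + R(1154, 576) = -683/5 + 2304/5 = 1621/5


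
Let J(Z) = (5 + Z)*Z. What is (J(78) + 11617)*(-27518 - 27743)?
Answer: -999726751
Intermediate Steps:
J(Z) = Z*(5 + Z)
(J(78) + 11617)*(-27518 - 27743) = (78*(5 + 78) + 11617)*(-27518 - 27743) = (78*83 + 11617)*(-55261) = (6474 + 11617)*(-55261) = 18091*(-55261) = -999726751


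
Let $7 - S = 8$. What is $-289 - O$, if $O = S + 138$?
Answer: $-426$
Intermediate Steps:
$S = -1$ ($S = 7 - 8 = -1$)
$O = 137$ ($O = -1 + 138 = 137$)
$-289 - O = -289 - 137 = -426$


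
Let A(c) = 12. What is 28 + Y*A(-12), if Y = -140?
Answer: -1652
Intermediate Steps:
28 + Y*A(-12) = 28 - 140*12 = 28 - 1680 = -1652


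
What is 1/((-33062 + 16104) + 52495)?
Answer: 1/35537 ≈ 2.8140e-5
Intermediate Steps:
1/((-33062 + 16104) + 52495) = 1/(-16958 + 52495) = 1/35537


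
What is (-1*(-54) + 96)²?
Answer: 22500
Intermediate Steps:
(-1*(-54) + 96)² = (54 + 96)² = 150² = 22500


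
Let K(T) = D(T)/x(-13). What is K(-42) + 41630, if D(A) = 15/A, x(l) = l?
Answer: 7576665/182 ≈ 41630.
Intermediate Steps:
K(T) = -15/(13*T) (K(T) = (15/T)/(-13) = (15/T)*(-1/13) = -15/(13*T))
K(-42) + 41630 = -15/13/(-42) + 41630 = -15/13*(-1/42) + 41630 = 5/182 + 41630 = 7576665/182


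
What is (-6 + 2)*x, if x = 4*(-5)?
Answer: 80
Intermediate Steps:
x = -20
(-6 + 2)*x = (-6 + 2)*(-20) = -4*(-20) = 80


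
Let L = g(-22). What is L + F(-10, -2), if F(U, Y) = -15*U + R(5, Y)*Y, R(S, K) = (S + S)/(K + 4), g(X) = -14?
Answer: 126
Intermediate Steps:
R(S, K) = 2*S/(4 + K) (R(S, K) = (2*S)/(4 + K) = 2*S/(4 + K))
L = -14
F(U, Y) = -15*U + 10*Y/(4 + Y) (F(U, Y) = -15*U + (2*5/(4 + Y))*Y = -15*U + (10/(4 + Y))*Y = -15*U + 10*Y/(4 + Y))
L + F(-10, -2) = -14 + 5*(2*(-2) - 3*(-10)*(4 - 2))/(4 - 2) = -14 + 5*(-4 - 3*(-10)*2)/2 = -14 + 5*(½)*(-4 + 60) = -14 + 5*(½)*56 = -14 + 140 = 126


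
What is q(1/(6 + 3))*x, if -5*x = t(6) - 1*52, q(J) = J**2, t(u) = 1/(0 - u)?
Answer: 313/2430 ≈ 0.12881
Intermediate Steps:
t(u) = -1/u (t(u) = 1/(-u) = -1/u)
x = 313/30 (x = -(-1/6 - 1*52)/5 = -(-1*1/6 - 52)/5 = -(-1/6 - 52)/5 = -1/5*(-313/6) = 313/30 ≈ 10.433)
q(1/(6 + 3))*x = (1/(6 + 3))**2*(313/30) = (1/9)**2*(313/30) = (1/81)*(313/30) = 313/2430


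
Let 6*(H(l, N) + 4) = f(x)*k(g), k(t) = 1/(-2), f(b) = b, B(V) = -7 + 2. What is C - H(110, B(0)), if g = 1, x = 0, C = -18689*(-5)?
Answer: 93449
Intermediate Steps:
B(V) = -5
C = 93445
k(t) = -½
H(l, N) = -4 (H(l, N) = -4 + (0*(-½))/6 = -4 + (⅙)*0 = -4 + 0 = -4)
C - H(110, B(0)) = 93445 - 1*(-4) = 93445 + 4 = 93449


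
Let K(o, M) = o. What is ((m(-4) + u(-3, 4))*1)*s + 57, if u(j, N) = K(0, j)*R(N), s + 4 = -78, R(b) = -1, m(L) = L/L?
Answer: -25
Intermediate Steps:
m(L) = 1
s = -82 (s = -4 - 78 = -82)
u(j, N) = 0 (u(j, N) = 0*(-1) = 0)
((m(-4) + u(-3, 4))*1)*s + 57 = ((1 + 0)*1)*(-82) + 57 = (1*1)*(-82) + 57 = 1*(-82) + 57 = -82 + 57 = -25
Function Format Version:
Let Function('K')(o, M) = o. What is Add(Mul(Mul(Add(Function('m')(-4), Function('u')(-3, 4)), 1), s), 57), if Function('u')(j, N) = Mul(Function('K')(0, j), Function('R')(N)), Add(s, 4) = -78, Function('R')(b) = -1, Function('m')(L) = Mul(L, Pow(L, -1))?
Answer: -25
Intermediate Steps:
Function('m')(L) = 1
s = -82 (s = Add(-4, -78) = -82)
Function('u')(j, N) = 0 (Function('u')(j, N) = Mul(0, -1) = 0)
Add(Mul(Mul(Add(Function('m')(-4), Function('u')(-3, 4)), 1), s), 57) = Add(Mul(Mul(Add(1, 0), 1), -82), 57) = Add(Mul(Mul(1, 1), -82), 57) = Add(Mul(1, -82), 57) = Add(-82, 57) = -25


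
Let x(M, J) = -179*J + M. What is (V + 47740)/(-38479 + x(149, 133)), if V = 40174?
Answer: -87914/62137 ≈ -1.4148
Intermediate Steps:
x(M, J) = M - 179*J
(V + 47740)/(-38479 + x(149, 133)) = (40174 + 47740)/(-38479 + (149 - 179*133)) = 87914/(-38479 + (149 - 23807)) = 87914/(-38479 - 23658) = 87914/(-62137) = 87914*(-1/62137) = -87914/62137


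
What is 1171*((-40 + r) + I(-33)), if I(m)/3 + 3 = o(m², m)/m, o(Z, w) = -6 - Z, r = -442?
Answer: -5042326/11 ≈ -4.5839e+5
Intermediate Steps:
I(m) = -9 + 3*(-6 - m²)/m (I(m) = -9 + 3*((-6 - m²)/m) = -9 + 3*(-6 - m²)/m)
1171*((-40 + r) + I(-33)) = 1171*((-40 - 442) + (-9 - 18/(-33) - 3*(-33))) = 1171*(-482 + (-9 - 18*(-1/33) + 99)) = 1171*(-482 + (-9 + 6/11 + 99)) = 1171*(-482 + 996/11) = 1171*(-4306/11) = -5042326/11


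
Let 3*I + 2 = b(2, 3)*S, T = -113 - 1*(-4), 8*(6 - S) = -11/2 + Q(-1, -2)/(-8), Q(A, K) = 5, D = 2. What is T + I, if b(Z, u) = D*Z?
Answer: -4831/48 ≈ -100.65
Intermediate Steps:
b(Z, u) = 2*Z
S = 433/64 (S = 6 - (-11/2 + 5/(-8))/8 = 6 - (-11*½ + 5*(-⅛))/8 = 6 - (-11/2 - 5/8)/8 = 6 - ⅛*(-49/8) = 6 + 49/64 = 433/64 ≈ 6.7656)
T = -109 (T = -113 + 4 = -109)
I = 401/48 (I = -⅔ + ((2*2)*(433/64))/3 = -⅔ + (4*(433/64))/3 = -⅔ + (⅓)*(433/16) = -⅔ + 433/48 = 401/48 ≈ 8.3542)
T + I = -109 + 401/48 = -4831/48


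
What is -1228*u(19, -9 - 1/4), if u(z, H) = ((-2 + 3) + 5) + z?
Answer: -30700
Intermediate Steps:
u(z, H) = 6 + z (u(z, H) = (1 + 5) + z = 6 + z)
-1228*u(19, -9 - 1/4) = -1228*(6 + 19) = -1228*25 = -30700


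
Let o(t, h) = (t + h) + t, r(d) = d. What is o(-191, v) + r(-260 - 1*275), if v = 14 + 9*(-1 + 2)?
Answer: -894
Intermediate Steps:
v = 23 (v = 14 + 9*1 = 14 + 9 = 23)
o(t, h) = h + 2*t (o(t, h) = (h + t) + t = h + 2*t)
o(-191, v) + r(-260 - 1*275) = (23 + 2*(-191)) + (-260 - 1*275) = (23 - 382) + (-260 - 275) = -359 - 535 = -894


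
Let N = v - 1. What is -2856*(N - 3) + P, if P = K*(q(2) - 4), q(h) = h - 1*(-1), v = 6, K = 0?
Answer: -5712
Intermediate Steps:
q(h) = 1 + h (q(h) = h + 1 = 1 + h)
N = 5 (N = 6 - 1 = 5)
P = 0 (P = 0*((1 + 2) - 4) = 0*(3 - 4) = 0*(-1) = 0)
-2856*(N - 3) + P = -2856*(5 - 3) + 0 = -2856*2 + 0 = -408*14 + 0 = -5712 + 0 = -5712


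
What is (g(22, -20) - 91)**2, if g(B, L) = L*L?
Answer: 95481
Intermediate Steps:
g(B, L) = L**2
(g(22, -20) - 91)**2 = ((-20)**2 - 91)**2 = (400 - 91)**2 = 309**2 = 95481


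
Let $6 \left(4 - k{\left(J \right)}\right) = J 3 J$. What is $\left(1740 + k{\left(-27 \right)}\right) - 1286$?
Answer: $\frac{187}{2} \approx 93.5$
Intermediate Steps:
$k{\left(J \right)} = 4 - \frac{J^{2}}{2}$ ($k{\left(J \right)} = 4 - \frac{J 3 J}{6} = 4 - \frac{3 J J}{6} = 4 - \frac{3 J^{2}}{6} = 4 - \frac{J^{2}}{2}$)
$\left(1740 + k{\left(-27 \right)}\right) - 1286 = \left(1740 + \left(4 - \frac{\left(-27\right)^{2}}{2}\right)\right) - 1286 = \left(1740 + \left(4 - \frac{729}{2}\right)\right) - 1286 = \left(1740 - \frac{721}{2}\right) - 1286 = \frac{2759}{2} - 1286 = \frac{187}{2}$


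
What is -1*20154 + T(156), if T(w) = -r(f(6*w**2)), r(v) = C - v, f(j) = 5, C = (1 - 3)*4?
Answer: -20141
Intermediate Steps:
C = -8 (C = -2*4 = -8)
r(v) = -8 - v
T(w) = 13 (T(w) = -(-8 - 1*5) = -(-8 - 5) = -1*(-13) = 13)
-1*20154 + T(156) = -1*20154 + 13 = -20154 + 13 = -20141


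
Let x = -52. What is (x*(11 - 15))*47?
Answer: 9776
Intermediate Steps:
(x*(11 - 15))*47 = -52*(11 - 15)*47 = -52*(-4)*47 = 208*47 = 9776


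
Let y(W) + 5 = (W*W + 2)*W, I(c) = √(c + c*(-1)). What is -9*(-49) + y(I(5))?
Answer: 436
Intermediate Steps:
I(c) = 0 (I(c) = √(c - c) = √0 = 0)
y(W) = -5 + W*(2 + W²) (y(W) = -5 + (W*W + 2)*W = -5 + (W² + 2)*W = -5 + (2 + W²)*W = -5 + W*(2 + W²))
-9*(-49) + y(I(5)) = -9*(-49) + (-5 + 0³ + 2*0) = 441 + (-5 + 0 + 0) = 441 - 5 = 436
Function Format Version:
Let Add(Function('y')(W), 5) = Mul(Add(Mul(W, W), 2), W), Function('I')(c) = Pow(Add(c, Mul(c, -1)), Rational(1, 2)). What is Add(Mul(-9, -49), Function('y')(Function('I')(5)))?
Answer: 436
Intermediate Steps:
Function('I')(c) = 0 (Function('I')(c) = Pow(Add(c, Mul(-1, c)), Rational(1, 2)) = Pow(0, Rational(1, 2)) = 0)
Function('y')(W) = Add(-5, Mul(W, Add(2, Pow(W, 2)))) (Function('y')(W) = Add(-5, Mul(Add(Mul(W, W), 2), W)) = Add(-5, Mul(Add(Pow(W, 2), 2), W)) = Add(-5, Mul(Add(2, Pow(W, 2)), W)) = Add(-5, Mul(W, Add(2, Pow(W, 2)))))
Add(Mul(-9, -49), Function('y')(Function('I')(5))) = Add(Mul(-9, -49), Add(-5, Pow(0, 3), Mul(2, 0))) = Add(441, Add(-5, 0, 0)) = Add(441, -5) = 436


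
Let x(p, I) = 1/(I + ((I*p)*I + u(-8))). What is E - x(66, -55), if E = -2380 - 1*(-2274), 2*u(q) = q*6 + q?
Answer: -21154103/199567 ≈ -106.00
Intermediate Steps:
u(q) = 7*q/2 (u(q) = (q*6 + q)/2 = (6*q + q)/2 = (7*q)/2 = 7*q/2)
E = -106 (E = -2380 + 2274 = -106)
x(p, I) = 1/(-28 + I + p*I²) (x(p, I) = 1/(I + ((I*p)*I + (7/2)*(-8))) = 1/(I + (p*I² - 28)) = 1/(I + (-28 + p*I²)) = 1/(-28 + I + p*I²))
E - x(66, -55) = -106 - 1/(-28 - 55 + 66*(-55)²) = -106 - 1/(-28 - 55 + 66*3025) = -106 - 1/(-28 - 55 + 199650) = -106 - 1/199567 = -21154103/199567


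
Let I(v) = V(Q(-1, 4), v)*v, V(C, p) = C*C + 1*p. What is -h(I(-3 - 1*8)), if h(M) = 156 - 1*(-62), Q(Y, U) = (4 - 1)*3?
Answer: -218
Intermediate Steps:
Q(Y, U) = 9 (Q(Y, U) = 3*3 = 9)
V(C, p) = p + C² (V(C, p) = C² + p = p + C²)
I(v) = v*(81 + v) (I(v) = (v + 9²)*v = (v + 81)*v = (81 + v)*v = v*(81 + v))
h(M) = 218 (h(M) = 156 + 62 = 218)
-h(I(-3 - 1*8)) = -1*218 = -218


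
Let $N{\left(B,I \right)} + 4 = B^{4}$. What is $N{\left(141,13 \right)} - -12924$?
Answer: $395267081$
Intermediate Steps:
$N{\left(B,I \right)} = -4 + B^{4}$
$N{\left(141,13 \right)} - -12924 = \left(-4 + 141^{4}\right) - -12924 = \left(-4 + 395254161\right) + 12924 = 395254157 + 12924 = 395267081$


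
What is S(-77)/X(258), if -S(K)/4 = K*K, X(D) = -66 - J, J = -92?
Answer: -11858/13 ≈ -912.15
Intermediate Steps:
X(D) = 26 (X(D) = -66 - 1*(-92) = -66 + 92 = 26)
S(K) = -4*K**2 (S(K) = -4*K*K = -4*K**2)
S(-77)/X(258) = -4*(-77)**2/26 = -4*5929*(1/26) = -23716*1/26 = -11858/13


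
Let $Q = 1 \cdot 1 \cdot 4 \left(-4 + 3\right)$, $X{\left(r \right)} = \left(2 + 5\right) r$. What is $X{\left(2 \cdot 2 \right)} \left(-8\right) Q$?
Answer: $896$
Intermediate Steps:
$X{\left(r \right)} = 7 r$
$Q = -4$ ($Q = 1 \cdot 4 \left(-1\right) = 4 \left(-1\right) = -4$)
$X{\left(2 \cdot 2 \right)} \left(-8\right) Q = 7 \cdot 2 \cdot 2 \left(-8\right) \left(-4\right) = 7 \cdot 4 \left(-8\right) \left(-4\right) = 28 \left(-8\right) \left(-4\right) = \left(-224\right) \left(-4\right) = 896$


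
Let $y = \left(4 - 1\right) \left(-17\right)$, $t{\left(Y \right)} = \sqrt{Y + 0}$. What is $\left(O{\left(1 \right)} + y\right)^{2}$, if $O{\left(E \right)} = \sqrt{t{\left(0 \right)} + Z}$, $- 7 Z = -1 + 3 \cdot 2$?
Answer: $\frac{\left(357 - i \sqrt{35}\right)^{2}}{49} \approx 2600.3 - 86.206 i$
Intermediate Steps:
$t{\left(Y \right)} = \sqrt{Y}$
$Z = - \frac{5}{7}$ ($Z = - \frac{-1 + 3 \cdot 2}{7} = - \frac{-1 + 6}{7} = \left(- \frac{1}{7}\right) 5 = - \frac{5}{7} \approx -0.71429$)
$O{\left(E \right)} = \frac{i \sqrt{35}}{7}$ ($O{\left(E \right)} = \sqrt{\sqrt{0} - \frac{5}{7}} = \sqrt{0 - \frac{5}{7}} = \sqrt{- \frac{5}{7}} = \frac{i \sqrt{35}}{7}$)
$y = -51$ ($y = \left(4 - 1\right) \left(-17\right) = 3 \left(-17\right) = -51$)
$\left(O{\left(1 \right)} + y\right)^{2} = \left(\frac{i \sqrt{35}}{7} - 51\right)^{2} = \left(-51 + \frac{i \sqrt{35}}{7}\right)^{2}$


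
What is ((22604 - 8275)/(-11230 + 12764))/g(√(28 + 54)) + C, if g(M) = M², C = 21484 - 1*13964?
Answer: 945940089/125788 ≈ 7520.1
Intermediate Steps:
C = 7520 (C = 21484 - 13964 = 7520)
((22604 - 8275)/(-11230 + 12764))/g(√(28 + 54)) + C = ((22604 - 8275)/(-11230 + 12764))/((√(28 + 54))²) + 7520 = (14329/1534)/((√82)²) + 7520 = (14329*(1/1534))/82 + 7520 = (14329/1534)*(1/82) + 7520 = 14329/125788 + 7520 = 945940089/125788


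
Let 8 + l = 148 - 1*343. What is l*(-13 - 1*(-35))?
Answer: -4466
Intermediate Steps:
l = -203 (l = -8 + (148 - 1*343) = -8 + (148 - 343) = -8 - 195 = -203)
l*(-13 - 1*(-35)) = -203*(-13 - 1*(-35)) = -203*(-13 + 35) = -203*22 = -4466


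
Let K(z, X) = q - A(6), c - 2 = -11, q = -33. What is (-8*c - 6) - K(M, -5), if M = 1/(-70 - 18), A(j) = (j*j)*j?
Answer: 315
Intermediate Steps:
A(j) = j³ (A(j) = j²*j = j³)
M = -1/88 (M = 1/(-88) = -1/88 ≈ -0.011364)
c = -9 (c = 2 - 11 = -9)
K(z, X) = -249 (K(z, X) = -33 - 1*6³ = -33 - 1*216 = -33 - 216 = -249)
(-8*c - 6) - K(M, -5) = (-8*(-9) - 6) - 1*(-249) = (72 - 6) + 249 = 66 + 249 = 315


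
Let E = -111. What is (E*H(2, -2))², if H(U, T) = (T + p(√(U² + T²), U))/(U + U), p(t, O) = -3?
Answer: 308025/16 ≈ 19252.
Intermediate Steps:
H(U, T) = (-3 + T)/(2*U) (H(U, T) = (T - 3)/(U + U) = (-3 + T)/((2*U)) = (-3 + T)*(1/(2*U)) = (-3 + T)/(2*U))
(E*H(2, -2))² = (-111*(-3 - 2)/(2*2))² = (-111*(-5)/(2*2))² = (-111*(-5/4))² = (555/4)² = 308025/16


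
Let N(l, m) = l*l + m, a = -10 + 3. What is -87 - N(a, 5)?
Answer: -141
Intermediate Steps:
a = -7
N(l, m) = m + l² (N(l, m) = l² + m = m + l²)
-87 - N(a, 5) = -87 - (5 + (-7)²) = -87 - (5 + 49) = -87 - 1*54 = -87 - 54 = -141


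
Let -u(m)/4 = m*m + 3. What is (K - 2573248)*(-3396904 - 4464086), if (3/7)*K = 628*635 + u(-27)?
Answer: 12967436697400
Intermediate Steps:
u(m) = -12 - 4*m**2 (u(m) = -4*(m*m + 3) = -4*(m**2 + 3) = -4*(3 + m**2) = -12 - 4*m**2)
K = 2770964/3 (K = 7*(628*635 + (-12 - 4*(-27)**2))/3 = 7*(398780 + (-12 - 4*729))/3 = 7*(398780 + (-12 - 2916))/3 = 7*(398780 - 2928)/3 = (7/3)*395852 = 2770964/3 ≈ 9.2366e+5)
(K - 2573248)*(-3396904 - 4464086) = (2770964/3 - 2573248)*(-3396904 - 4464086) = -4948780/3*(-7860990) = 12967436697400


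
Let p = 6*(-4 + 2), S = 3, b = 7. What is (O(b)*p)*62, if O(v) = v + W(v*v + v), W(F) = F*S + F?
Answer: -171864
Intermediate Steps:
p = -12 (p = 6*(-2) = -12)
W(F) = 4*F (W(F) = F*3 + F = 3*F + F = 4*F)
O(v) = 4*v² + 5*v (O(v) = v + 4*(v*v + v) = v + 4*(v² + v) = v + 4*(v + v²) = v + (4*v + 4*v²) = 4*v² + 5*v)
(O(b)*p)*62 = ((7*(5 + 4*7))*(-12))*62 = ((7*(5 + 28))*(-12))*62 = ((7*33)*(-12))*62 = (231*(-12))*62 = -2772*62 = -171864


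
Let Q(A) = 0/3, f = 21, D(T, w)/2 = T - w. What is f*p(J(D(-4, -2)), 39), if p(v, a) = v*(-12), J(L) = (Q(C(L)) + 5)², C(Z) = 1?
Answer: -6300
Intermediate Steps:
D(T, w) = -2*w + 2*T (D(T, w) = 2*(T - w) = -2*w + 2*T)
Q(A) = 0 (Q(A) = 0*(⅓) = 0)
J(L) = 25 (J(L) = (0 + 5)² = 5² = 25)
p(v, a) = -12*v
f*p(J(D(-4, -2)), 39) = 21*(-12*25) = 21*(-300) = -6300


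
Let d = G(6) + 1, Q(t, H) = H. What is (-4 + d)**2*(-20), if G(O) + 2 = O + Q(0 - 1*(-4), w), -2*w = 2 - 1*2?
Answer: -20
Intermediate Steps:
w = 0 (w = -(2 - 1*2)/2 = -(2 - 2)/2 = -1/2*0 = 0)
G(O) = -2 + O (G(O) = -2 + (O + 0) = -2 + O)
d = 5 (d = (-2 + 6) + 1 = 4 + 1 = 5)
(-4 + d)**2*(-20) = (-4 + 5)**2*(-20) = 1**2*(-20) = 1*(-20) = -20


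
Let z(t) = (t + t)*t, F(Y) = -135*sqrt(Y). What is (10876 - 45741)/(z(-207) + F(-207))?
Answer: -1603790/3944133 - 174325*I*sqrt(23)/90715059 ≈ -0.40663 - 0.009216*I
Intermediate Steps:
z(t) = 2*t**2 (z(t) = (2*t)*t = 2*t**2)
(10876 - 45741)/(z(-207) + F(-207)) = (10876 - 45741)/(2*(-207)**2 - 405*I*sqrt(23)) = -34865/(2*42849 - 405*I*sqrt(23)) = -34865/(85698 - 405*I*sqrt(23))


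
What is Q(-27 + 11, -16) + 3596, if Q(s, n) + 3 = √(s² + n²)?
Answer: 3593 + 16*√2 ≈ 3615.6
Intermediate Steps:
Q(s, n) = -3 + √(n² + s²) (Q(s, n) = -3 + √(s² + n²) = -3 + √(n² + s²))
Q(-27 + 11, -16) + 3596 = (-3 + √((-16)² + (-27 + 11)²)) + 3596 = (-3 + √(256 + (-16)²)) + 3596 = (-3 + √(256 + 256)) + 3596 = (-3 + √512) + 3596 = (-3 + 16*√2) + 3596 = 3593 + 16*√2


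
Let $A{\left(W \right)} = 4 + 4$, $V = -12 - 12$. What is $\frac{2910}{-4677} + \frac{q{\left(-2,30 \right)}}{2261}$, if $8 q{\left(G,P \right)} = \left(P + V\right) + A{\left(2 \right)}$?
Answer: $- \frac{1251681}{2014228} \approx -0.62142$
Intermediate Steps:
$V = -24$ ($V = -12 - 12 = -24$)
$A{\left(W \right)} = 8$
$q{\left(G,P \right)} = -2 + \frac{P}{8}$ ($q{\left(G,P \right)} = \frac{\left(P - 24\right) + 8}{8} = \frac{\left(-24 + P\right) + 8}{8} = \frac{-16 + P}{8} = -2 + \frac{P}{8}$)
$\frac{2910}{-4677} + \frac{q{\left(-2,30 \right)}}{2261} = \frac{2910}{-4677} + \frac{-2 + \frac{1}{8} \cdot 30}{2261} = 2910 \left(- \frac{1}{4677}\right) + \left(-2 + \frac{15}{4}\right) \frac{1}{2261} = - \frac{970}{1559} + \frac{7}{4} \cdot \frac{1}{2261} = - \frac{970}{1559} + \frac{1}{1292} = - \frac{1251681}{2014228}$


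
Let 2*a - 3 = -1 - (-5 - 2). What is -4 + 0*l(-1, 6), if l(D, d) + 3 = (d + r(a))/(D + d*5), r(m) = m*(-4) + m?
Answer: -4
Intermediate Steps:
a = 9/2 (a = 3/2 + (-1 - (-5 - 2))/2 = 3/2 + (-1 - 1*(-7))/2 = 3/2 + (-1 + 7)/2 = 3/2 + (½)*6 = 3/2 + 3 = 9/2 ≈ 4.5000)
r(m) = -3*m (r(m) = -4*m + m = -3*m)
l(D, d) = -3 + (-27/2 + d)/(D + 5*d) (l(D, d) = -3 + (d - 3*9/2)/(D + d*5) = -3 + (d - 27/2)/(D + 5*d) = -3 + (-27/2 + d)/(D + 5*d))
-4 + 0*l(-1, 6) = -4 + 0*((-27 - 28*6 - 6*(-1))/(2*(-1 + 5*6))) = -4 + 0*((-27 - 168 + 6)/(2*(-1 + 30))) = -4 + 0*((½)*(-189)/29) = -4 + 0*((½)*(1/29)*(-189)) = -4 + 0*(-189/58) = -4 + 0 = -4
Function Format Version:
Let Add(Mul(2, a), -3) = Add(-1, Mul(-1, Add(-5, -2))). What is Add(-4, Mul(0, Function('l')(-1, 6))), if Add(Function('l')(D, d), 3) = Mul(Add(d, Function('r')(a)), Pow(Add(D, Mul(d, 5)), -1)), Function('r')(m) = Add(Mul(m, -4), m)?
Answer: -4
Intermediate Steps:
a = Rational(9, 2) (a = Add(Rational(3, 2), Mul(Rational(1, 2), Add(-1, Mul(-1, Add(-5, -2))))) = Add(Rational(3, 2), Mul(Rational(1, 2), Add(-1, Mul(-1, -7)))) = Add(Rational(3, 2), Mul(Rational(1, 2), Add(-1, 7))) = Add(Rational(3, 2), Mul(Rational(1, 2), 6)) = Add(Rational(3, 2), 3) = Rational(9, 2) ≈ 4.5000)
Function('r')(m) = Mul(-3, m) (Function('r')(m) = Add(Mul(-4, m), m) = Mul(-3, m))
Function('l')(D, d) = Add(-3, Mul(Pow(Add(D, Mul(5, d)), -1), Add(Rational(-27, 2), d))) (Function('l')(D, d) = Add(-3, Mul(Add(d, Mul(-3, Rational(9, 2))), Pow(Add(D, Mul(d, 5)), -1))) = Add(-3, Mul(Add(d, Rational(-27, 2)), Pow(Add(D, Mul(5, d)), -1))) = Add(-3, Mul(Add(Rational(-27, 2), d), Pow(Add(D, Mul(5, d)), -1))) = Add(-3, Mul(Pow(Add(D, Mul(5, d)), -1), Add(Rational(-27, 2), d))))
Add(-4, Mul(0, Function('l')(-1, 6))) = Add(-4, Mul(0, Mul(Rational(1, 2), Pow(Add(-1, Mul(5, 6)), -1), Add(-27, Mul(-28, 6), Mul(-6, -1))))) = Add(-4, Mul(0, Mul(Rational(1, 2), Pow(Add(-1, 30), -1), Add(-27, -168, 6)))) = Add(-4, Mul(0, Mul(Rational(1, 2), Pow(29, -1), -189))) = Add(-4, Mul(0, Mul(Rational(1, 2), Rational(1, 29), -189))) = Add(-4, Mul(0, Rational(-189, 58))) = Add(-4, 0) = -4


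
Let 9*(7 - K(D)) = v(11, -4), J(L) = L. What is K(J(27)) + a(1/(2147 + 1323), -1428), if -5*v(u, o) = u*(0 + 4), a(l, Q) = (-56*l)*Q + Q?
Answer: -21813791/15615 ≈ -1397.0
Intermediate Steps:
a(l, Q) = Q - 56*Q*l (a(l, Q) = -56*Q*l + Q = Q - 56*Q*l)
v(u, o) = -4*u/5 (v(u, o) = -u*(0 + 4)/5 = -u*4/5 = -4*u/5)
K(D) = 359/45 (K(D) = 7 - (-4)*11/45 = 7 - ⅑*(-44/5) = 7 + 44/45 = 359/45)
K(J(27)) + a(1/(2147 + 1323), -1428) = 359/45 - 1428*(1 - 56/(2147 + 1323)) = 359/45 - 1428*(1 - 56/3470) = 359/45 - 1428*(1 - 56*1/3470) = 359/45 - 1428*(1 - 28/1735) = 359/45 - 1428*1707/1735 = 359/45 - 2437596/1735 = -21813791/15615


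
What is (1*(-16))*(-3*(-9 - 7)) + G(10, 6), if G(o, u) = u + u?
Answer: -756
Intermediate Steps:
G(o, u) = 2*u
(1*(-16))*(-3*(-9 - 7)) + G(10, 6) = (1*(-16))*(-3*(-9 - 7)) + 2*6 = -(-48)*(-16) + 12 = -16*48 + 12 = -768 + 12 = -756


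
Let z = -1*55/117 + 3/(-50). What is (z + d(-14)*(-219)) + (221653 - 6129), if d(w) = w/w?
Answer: 1259531149/5850 ≈ 2.1530e+5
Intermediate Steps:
d(w) = 1
z = -3101/5850 (z = -55*1/117 + 3*(-1/50) = -55/117 - 3/50 = -3101/5850 ≈ -0.53009)
(z + d(-14)*(-219)) + (221653 - 6129) = (-3101/5850 + 1*(-219)) + (221653 - 6129) = (-3101/5850 - 219) + 215524 = -1284251/5850 + 215524 = 1259531149/5850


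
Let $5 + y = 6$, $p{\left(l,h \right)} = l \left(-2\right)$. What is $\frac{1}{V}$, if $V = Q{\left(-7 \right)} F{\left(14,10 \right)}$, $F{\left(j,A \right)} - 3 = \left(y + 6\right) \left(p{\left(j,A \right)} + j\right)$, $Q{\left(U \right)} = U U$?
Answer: $- \frac{1}{4655} \approx -0.00021482$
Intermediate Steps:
$p{\left(l,h \right)} = - 2 l$
$y = 1$ ($y = -5 + 6 = 1$)
$Q{\left(U \right)} = U^{2}$
$F{\left(j,A \right)} = 3 - 7 j$ ($F{\left(j,A \right)} = 3 + \left(1 + 6\right) \left(- 2 j + j\right) = 3 + 7 \left(- j\right) = 3 - 7 j$)
$V = -4655$ ($V = \left(-7\right)^{2} \left(3 - 98\right) = 49 \left(3 - 98\right) = 49 \left(-95\right) = -4655$)
$\frac{1}{V} = \frac{1}{-4655} = - \frac{1}{4655}$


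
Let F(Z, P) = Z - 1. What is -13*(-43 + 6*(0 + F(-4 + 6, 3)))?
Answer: 481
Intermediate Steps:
F(Z, P) = -1 + Z
-13*(-43 + 6*(0 + F(-4 + 6, 3))) = -13*(-43 + 6*(0 + (-1 + (-4 + 6)))) = -13*(-43 + 6*(0 + (-1 + 2))) = -13*(-43 + 6*(0 + 1)) = -13*(-43 + 6*1) = -13*(-43 + 6) = -13*(-37) = 481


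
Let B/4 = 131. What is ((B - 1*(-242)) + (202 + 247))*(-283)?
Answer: -343845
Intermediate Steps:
B = 524 (B = 4*131 = 524)
((B - 1*(-242)) + (202 + 247))*(-283) = ((524 - 1*(-242)) + (202 + 247))*(-283) = ((524 + 242) + 449)*(-283) = (766 + 449)*(-283) = 1215*(-283) = -343845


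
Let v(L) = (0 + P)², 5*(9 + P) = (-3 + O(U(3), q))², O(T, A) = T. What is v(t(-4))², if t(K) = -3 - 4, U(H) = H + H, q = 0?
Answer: 1679616/625 ≈ 2687.4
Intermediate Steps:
U(H) = 2*H
t(K) = -7
P = -36/5 (P = -9 + (-3 + 2*3)²/5 = -9 + (-3 + 6)²/5 = -9 + (⅕)*3² = -9 + (⅕)*9 = -9 + 9/5 = -36/5 ≈ -7.2000)
v(L) = 1296/25 (v(L) = (0 - 36/5)² = (-36/5)² = 1296/25)
v(t(-4))² = (1296/25)² = 1679616/625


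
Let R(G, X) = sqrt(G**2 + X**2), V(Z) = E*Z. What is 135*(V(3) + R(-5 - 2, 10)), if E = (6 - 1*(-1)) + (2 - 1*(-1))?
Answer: 4050 + 135*sqrt(149) ≈ 5697.9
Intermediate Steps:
E = 10 (E = (6 + 1) + (2 + 1) = 7 + 3 = 10)
V(Z) = 10*Z
135*(V(3) + R(-5 - 2, 10)) = 135*(10*3 + sqrt((-5 - 2)**2 + 10**2)) = 135*(30 + sqrt((-7)**2 + 100)) = 135*(30 + sqrt(49 + 100)) = 135*(30 + sqrt(149)) = 4050 + 135*sqrt(149)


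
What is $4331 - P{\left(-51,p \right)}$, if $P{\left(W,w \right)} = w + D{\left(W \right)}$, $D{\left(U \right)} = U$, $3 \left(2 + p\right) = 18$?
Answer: $4378$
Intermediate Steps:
$p = 4$ ($p = -2 + \frac{1}{3} \cdot 18 = -2 + 6 = 4$)
$P{\left(W,w \right)} = W + w$ ($P{\left(W,w \right)} = w + W = W + w$)
$4331 - P{\left(-51,p \right)} = 4331 - \left(-51 + 4\right) = 4331 - -47 = 4331 + 47 = 4378$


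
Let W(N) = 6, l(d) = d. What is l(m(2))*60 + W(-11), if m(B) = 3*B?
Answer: 366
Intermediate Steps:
l(m(2))*60 + W(-11) = (3*2)*60 + 6 = 6*60 + 6 = 360 + 6 = 366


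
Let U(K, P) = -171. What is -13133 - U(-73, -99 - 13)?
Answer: -12962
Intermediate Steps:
-13133 - U(-73, -99 - 13) = -13133 - 1*(-171) = -13133 + 171 = -12962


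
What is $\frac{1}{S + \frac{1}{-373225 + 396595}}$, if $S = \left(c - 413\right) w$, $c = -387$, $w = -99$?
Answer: $\frac{23370}{1850904001} \approx 1.2626 \cdot 10^{-5}$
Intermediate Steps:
$S = 79200$ ($S = \left(-387 - 413\right) \left(-99\right) = \left(-800\right) \left(-99\right) = 79200$)
$\frac{1}{S + \frac{1}{-373225 + 396595}} = \frac{1}{79200 + \frac{1}{-373225 + 396595}} = \frac{1}{79200 + \frac{1}{23370}} = \frac{1}{\frac{1850904001}{23370}} = \frac{23370}{1850904001}$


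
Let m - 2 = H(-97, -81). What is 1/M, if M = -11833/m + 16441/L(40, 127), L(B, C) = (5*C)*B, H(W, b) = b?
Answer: 2006600/301857039 ≈ 0.0066475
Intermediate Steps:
L(B, C) = 5*B*C
m = -79 (m = 2 - 81 = -79)
M = 301857039/2006600 (M = -11833/(-79) + 16441/((5*40*127)) = -11833*(-1/79) + 16441/25400 = 11833/79 + 16441*(1/25400) = 11833/79 + 16441/25400 = 301857039/2006600 ≈ 150.43)
1/M = 1/(301857039/2006600) = 2006600/301857039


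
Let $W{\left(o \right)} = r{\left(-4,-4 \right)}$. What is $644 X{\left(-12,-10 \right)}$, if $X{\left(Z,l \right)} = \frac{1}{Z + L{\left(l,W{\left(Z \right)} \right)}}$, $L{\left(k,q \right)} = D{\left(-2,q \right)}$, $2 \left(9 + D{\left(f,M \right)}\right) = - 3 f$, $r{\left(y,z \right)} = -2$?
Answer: $- \frac{322}{9} \approx -35.778$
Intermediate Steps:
$W{\left(o \right)} = -2$
$D{\left(f,M \right)} = -9 - \frac{3 f}{2}$ ($D{\left(f,M \right)} = -9 + \frac{\left(-3\right) f}{2} = -9 - \frac{3 f}{2}$)
$L{\left(k,q \right)} = -6$ ($L{\left(k,q \right)} = -9 - -3 = -9 + 3 = -6$)
$X{\left(Z,l \right)} = \frac{1}{-6 + Z}$ ($X{\left(Z,l \right)} = \frac{1}{Z - 6} = \frac{1}{-6 + Z}$)
$644 X{\left(-12,-10 \right)} = \frac{644}{-6 - 12} = \frac{644}{-18} = 644 \left(- \frac{1}{18}\right) = - \frac{322}{9}$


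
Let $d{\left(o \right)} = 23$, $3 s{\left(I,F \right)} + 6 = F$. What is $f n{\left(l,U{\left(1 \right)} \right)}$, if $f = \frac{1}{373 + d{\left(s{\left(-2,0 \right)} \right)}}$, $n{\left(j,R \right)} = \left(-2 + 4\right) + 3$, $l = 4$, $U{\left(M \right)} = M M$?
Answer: $\frac{5}{396} \approx 0.012626$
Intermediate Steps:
$U{\left(M \right)} = M^{2}$
$s{\left(I,F \right)} = -2 + \frac{F}{3}$
$n{\left(j,R \right)} = 5$ ($n{\left(j,R \right)} = 2 + 3 = 5$)
$f = \frac{1}{396}$ ($f = \frac{1}{373 + 23} = \frac{1}{396} \approx 0.0025253$)
$f n{\left(l,U{\left(1 \right)} \right)} = \frac{1}{396} \cdot 5 = \frac{5}{396}$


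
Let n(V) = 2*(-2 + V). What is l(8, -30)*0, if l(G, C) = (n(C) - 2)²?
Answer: 0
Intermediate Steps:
n(V) = -4 + 2*V
l(G, C) = (-6 + 2*C)² (l(G, C) = ((-4 + 2*C) - 2)² = (-6 + 2*C)²)
l(8, -30)*0 = (4*(-3 - 30)²)*0 = (4*(-33)²)*0 = (4*1089)*0 = 4356*0 = 0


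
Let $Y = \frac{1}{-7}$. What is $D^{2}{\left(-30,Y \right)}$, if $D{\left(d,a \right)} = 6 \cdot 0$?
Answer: $0$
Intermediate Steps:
$Y = - \frac{1}{7} \approx -0.14286$
$D{\left(d,a \right)} = 0$
$D^{2}{\left(-30,Y \right)} = 0^{2} = 0$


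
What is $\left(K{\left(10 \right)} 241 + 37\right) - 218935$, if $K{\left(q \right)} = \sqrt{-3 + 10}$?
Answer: $-218898 + 241 \sqrt{7} \approx -2.1826 \cdot 10^{5}$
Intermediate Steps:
$K{\left(q \right)} = \sqrt{7}$
$\left(K{\left(10 \right)} 241 + 37\right) - 218935 = \left(\sqrt{7} \cdot 241 + 37\right) - 218935 = \left(241 \sqrt{7} + 37\right) - 218935 = \left(37 + 241 \sqrt{7}\right) - 218935 = -218898 + 241 \sqrt{7}$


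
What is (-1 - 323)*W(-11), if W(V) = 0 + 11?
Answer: -3564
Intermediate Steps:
W(V) = 11
(-1 - 323)*W(-11) = (-1 - 323)*11 = -324*11 = -3564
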